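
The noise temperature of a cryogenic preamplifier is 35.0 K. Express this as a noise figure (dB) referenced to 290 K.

0.495 dB

F = 1 + T_e/T₀ = 1 + 35.0/290 = 1.12069
NF = 10 log₁₀(1.12069) = 0.495 dB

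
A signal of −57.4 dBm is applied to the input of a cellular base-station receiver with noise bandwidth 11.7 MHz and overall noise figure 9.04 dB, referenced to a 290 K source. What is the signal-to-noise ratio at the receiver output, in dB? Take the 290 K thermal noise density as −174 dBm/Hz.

Noise floor: N = −174 + 10 log₁₀(B) + NF
10 log₁₀(1.17×10⁷) = 70.68 dB
N = −174 + 70.68 + 9.04 = −94.28 dBm
SNR = P_sig − N = −57.4 − (−94.28) = 36.88 dB → 36.9 dB

36.9 dB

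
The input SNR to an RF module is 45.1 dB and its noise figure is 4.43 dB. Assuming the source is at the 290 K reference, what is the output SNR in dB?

By definition F = SNR_in/SNR_out, so in dB: SNR_out = SNR_in − NF
SNR_out = 45.1 − 4.43 = 40.67 dB

40.67 dB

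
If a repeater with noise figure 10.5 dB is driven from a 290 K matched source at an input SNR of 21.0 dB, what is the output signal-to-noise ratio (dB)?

10.5 dB

By definition F = SNR_in/SNR_out, so in dB: SNR_out = SNR_in − NF
SNR_out = 21.0 − 10.5 = 10.5 dB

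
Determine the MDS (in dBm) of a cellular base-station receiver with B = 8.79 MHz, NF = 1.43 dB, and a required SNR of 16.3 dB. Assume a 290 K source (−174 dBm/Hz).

−86.8 dBm

Sensitivity = −174 + 10 log₁₀(B) + NF + SNR_min
= −174 + 69.44 + 1.43 + 16.3
= −86.83 dBm → −86.8 dBm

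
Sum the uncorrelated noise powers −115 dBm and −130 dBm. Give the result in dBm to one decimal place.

Convert to linear, add, convert back:
P₁ = 3.16×10⁻¹⁵ W, P₂ = 1.00×10⁻¹⁶ W
P_tot = 3.26×10⁻¹⁵ W → 10 log₁₀(P_tot / 10⁻³) = −114.9 dBm

−114.9 dBm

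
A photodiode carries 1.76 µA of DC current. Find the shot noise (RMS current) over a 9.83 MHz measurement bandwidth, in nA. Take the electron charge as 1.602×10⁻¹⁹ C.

2.35 nA

I_n = √(2qI·B)
2qI·B = 2 × 1.602×10⁻¹⁹ × 1.76×10⁻⁶ × 9.83×10⁶ = 5.54×10⁻¹⁸ A²
I_n = √(5.54×10⁻¹⁸) = 2.35×10⁻⁹ A = 2.35 nA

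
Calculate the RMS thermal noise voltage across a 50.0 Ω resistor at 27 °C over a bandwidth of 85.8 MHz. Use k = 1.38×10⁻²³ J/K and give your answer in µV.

8.43 µV

T = 27 °C + 273.15 = 300.15 K
V_n = √(4kTRB)
4kTRB = 4 × 1.38×10⁻²³ × 300.15 × 5.00×10¹ × 8.58×10⁷ = 7.11×10⁻¹¹ V²
V_n = √(7.11×10⁻¹¹) = 8.43×10⁻⁶ V = 8.43 µV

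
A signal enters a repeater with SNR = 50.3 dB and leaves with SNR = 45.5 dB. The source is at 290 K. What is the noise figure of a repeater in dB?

NF (dB) = SNR_in(dB) − SNR_out(dB) when the source is at T₀
NF = 50.3 − 45.5 = 4.8 dB

4.8 dB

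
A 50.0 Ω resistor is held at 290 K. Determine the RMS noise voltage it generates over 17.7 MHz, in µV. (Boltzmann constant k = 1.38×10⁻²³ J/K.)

3.76 µV

V_n = √(4kTRB)
4kTRB = 4 × 1.38×10⁻²³ × 290 × 5.00×10¹ × 1.77×10⁷ = 1.42×10⁻¹¹ V²
V_n = √(1.42×10⁻¹¹) = 3.76×10⁻⁶ V = 3.76 µV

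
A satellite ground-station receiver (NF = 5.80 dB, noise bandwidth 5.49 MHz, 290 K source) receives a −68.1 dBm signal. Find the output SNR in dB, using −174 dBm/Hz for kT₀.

Noise floor: N = −174 + 10 log₁₀(B) + NF
10 log₁₀(5.49×10⁶) = 67.4 dB
N = −174 + 67.4 + 5.80 = −100.80 dBm
SNR = P_sig − N = −68.1 − (−100.80) = 32.70 dB → 32.7 dB

32.7 dB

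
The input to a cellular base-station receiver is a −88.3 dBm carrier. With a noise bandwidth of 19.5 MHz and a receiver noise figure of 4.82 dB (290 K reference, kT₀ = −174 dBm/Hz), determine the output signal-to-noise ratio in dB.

8.0 dB

Noise floor: N = −174 + 10 log₁₀(B) + NF
10 log₁₀(1.95×10⁷) = 72.9 dB
N = −174 + 72.9 + 4.82 = −96.28 dBm
SNR = P_sig − N = −88.3 − (−96.28) = 7.98 dB → 8.0 dB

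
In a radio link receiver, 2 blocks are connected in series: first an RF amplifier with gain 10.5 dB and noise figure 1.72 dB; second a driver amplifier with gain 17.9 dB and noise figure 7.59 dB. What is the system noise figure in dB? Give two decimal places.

Convert to linear (a loss of L dB is a gain of −L dB): F_i = 10^(NF_i/10), G_i = 10^(G_i,dB/10)
  Stage 1: F_1 = 10^(1.72/10) = 1.486, G_1 = 10^(10.5/10) = 11.22
  Stage 2: F_2 = 10^(7.59/10) = 5.741, G_2 = 10^(17.9/10) = 61.66
Friis cascade:
  F = 1.486 + (5.741 − 1)/11.22 = 1.908
NF = 10 log₁₀(1.908) = 2.81 dB

2.81 dB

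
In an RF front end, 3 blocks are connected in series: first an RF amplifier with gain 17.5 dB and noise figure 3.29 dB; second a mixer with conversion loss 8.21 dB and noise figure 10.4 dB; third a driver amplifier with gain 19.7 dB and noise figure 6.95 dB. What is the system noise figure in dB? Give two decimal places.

4.43 dB

Convert to linear (a loss of L dB is a gain of −L dB): F_i = 10^(NF_i/10), G_i = 10^(G_i,dB/10)
  Stage 1: F_1 = 10^(3.29/10) = 2.133, G_1 = 10^(17.5/10) = 56.23
  Stage 2: F_2 = 10^(10.4/10) = 10.96, G_2 = 10^(−8.21/10) = 0.1510
  Stage 3: F_3 = 10^(6.95/10) = 4.955, G_3 = 10^(19.7/10) = 93.33
Friis cascade:
  F = 2.133 + (10.96 − 1)/56.23 + (4.955 − 1)/8.492 = 2.776
NF = 10 log₁₀(2.776) = 4.43 dB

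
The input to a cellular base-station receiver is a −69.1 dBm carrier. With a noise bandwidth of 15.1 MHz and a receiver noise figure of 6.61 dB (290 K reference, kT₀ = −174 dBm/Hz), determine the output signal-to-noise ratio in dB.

Noise floor: N = −174 + 10 log₁₀(B) + NF
10 log₁₀(1.51×10⁷) = 71.79 dB
N = −174 + 71.79 + 6.61 = −95.60 dBm
SNR = P_sig − N = −69.1 − (−95.60) = 26.50 dB → 26.5 dB

26.5 dB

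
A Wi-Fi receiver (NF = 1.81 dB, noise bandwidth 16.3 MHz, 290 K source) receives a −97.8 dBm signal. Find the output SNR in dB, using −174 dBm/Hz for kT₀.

Noise floor: N = −174 + 10 log₁₀(B) + NF
10 log₁₀(1.63×10⁷) = 72.12 dB
N = −174 + 72.12 + 1.81 = −100.07 dBm
SNR = P_sig − N = −97.8 − (−100.07) = 2.27 dB → 2.3 dB

2.3 dB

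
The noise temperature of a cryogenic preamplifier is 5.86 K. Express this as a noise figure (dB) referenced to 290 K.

F = 1 + T_e/T₀ = 1 + 5.86/290 = 1.02021
NF = 10 log₁₀(1.02021) = 0.087 dB

0.087 dB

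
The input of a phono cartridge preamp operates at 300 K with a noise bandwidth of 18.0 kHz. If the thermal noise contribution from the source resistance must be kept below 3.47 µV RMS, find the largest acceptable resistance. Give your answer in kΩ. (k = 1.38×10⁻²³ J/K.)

40.4 kΩ

Johnson–Nyquist: V_n = √(4kTRB) ⇒ R = V_n² / (4kTB)
4kTB = 4 × 1.38×10⁻²³ × 300 × 1.80×10⁴ = 2.98×10⁻¹⁶
R = (3.47×10⁻⁶)² / 2.98×10⁻¹⁶ = 4.04×10⁴ Ω = 40.4 kΩ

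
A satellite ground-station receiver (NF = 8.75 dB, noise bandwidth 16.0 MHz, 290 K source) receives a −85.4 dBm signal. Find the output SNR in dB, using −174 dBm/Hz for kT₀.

Noise floor: N = −174 + 10 log₁₀(B) + NF
10 log₁₀(1.60×10⁷) = 72.04 dB
N = −174 + 72.04 + 8.75 = −93.21 dBm
SNR = P_sig − N = −85.4 − (−93.21) = 7.81 dB → 7.8 dB

7.8 dB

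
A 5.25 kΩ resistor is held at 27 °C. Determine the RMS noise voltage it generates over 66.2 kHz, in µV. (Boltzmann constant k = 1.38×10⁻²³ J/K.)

2.40 µV

T = 27 °C + 273.15 = 300.15 K
V_n = √(4kTRB)
4kTRB = 4 × 1.38×10⁻²³ × 300.15 × 5.25×10³ × 6.62×10⁴ = 5.76×10⁻¹² V²
V_n = √(5.76×10⁻¹²) = 2.40×10⁻⁶ V = 2.40 µV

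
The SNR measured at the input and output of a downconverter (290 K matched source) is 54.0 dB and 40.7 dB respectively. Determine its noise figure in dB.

NF (dB) = SNR_in(dB) − SNR_out(dB) when the source is at T₀
NF = 54.0 − 40.7 = 13.3 dB

13.3 dB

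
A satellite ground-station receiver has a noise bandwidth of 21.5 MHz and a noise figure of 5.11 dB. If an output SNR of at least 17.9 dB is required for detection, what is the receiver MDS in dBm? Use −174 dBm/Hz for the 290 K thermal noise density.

−77.7 dBm

Sensitivity = −174 + 10 log₁₀(B) + NF + SNR_min
= −174 + 73.32 + 5.11 + 17.9
= −77.67 dBm → −77.7 dBm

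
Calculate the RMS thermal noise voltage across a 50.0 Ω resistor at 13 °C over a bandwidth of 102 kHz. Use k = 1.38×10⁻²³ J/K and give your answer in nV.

T = 13 °C + 273.15 = 286.15 K
V_n = √(4kTRB)
4kTRB = 4 × 1.38×10⁻²³ × 286.15 × 5.00×10¹ × 1.02×10⁵ = 8.06×10⁻¹⁴ V²
V_n = √(8.06×10⁻¹⁴) = 2.84×10⁻⁷ V = 284 nV

284 nV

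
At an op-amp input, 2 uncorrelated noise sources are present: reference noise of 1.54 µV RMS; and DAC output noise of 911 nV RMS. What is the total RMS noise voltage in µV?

Uncorrelated sources add in power (mean-square): V_tot = √(ΣV_i²)
V_tot = √[(1.54×10⁻⁶)² + (9.11×10⁻⁷)²] = 1.79×10⁻⁶ V = 1.79 µV

1.79 µV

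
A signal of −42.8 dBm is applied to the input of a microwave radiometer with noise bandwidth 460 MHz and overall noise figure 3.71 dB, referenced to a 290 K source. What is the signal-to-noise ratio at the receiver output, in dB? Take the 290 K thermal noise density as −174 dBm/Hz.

Noise floor: N = −174 + 10 log₁₀(B) + NF
10 log₁₀(4.60×10⁸) = 86.63 dB
N = −174 + 86.63 + 3.71 = −83.66 dBm
SNR = P_sig − N = −42.8 − (−83.66) = 40.86 dB → 40.9 dB

40.9 dB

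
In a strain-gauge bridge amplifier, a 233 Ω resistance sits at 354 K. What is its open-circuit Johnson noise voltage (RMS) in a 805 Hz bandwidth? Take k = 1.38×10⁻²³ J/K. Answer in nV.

V_n = √(4kTRB)
4kTRB = 4 × 1.38×10⁻²³ × 354 × 2.33×10² × 8.05×10² = 3.67×10⁻¹⁵ V²
V_n = √(3.67×10⁻¹⁵) = 6.05×10⁻⁸ V = 60.5 nV

60.5 nV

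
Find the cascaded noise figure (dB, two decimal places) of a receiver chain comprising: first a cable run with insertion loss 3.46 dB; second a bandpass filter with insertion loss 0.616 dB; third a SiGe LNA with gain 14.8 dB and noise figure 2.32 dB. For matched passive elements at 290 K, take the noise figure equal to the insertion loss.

6.40 dB

Convert to linear (a loss of L dB is a gain of −L dB): F_i = 10^(NF_i/10), G_i = 10^(G_i,dB/10)
  Stage 1: F_1 = 10^(3.46/10) = 2.218, G_1 = 10^(−3.46/10) = 0.4508
  Stage 2: F_2 = 10^(0.616/10) = 1.152, G_2 = 10^(−0.616/10) = 0.8678
  Stage 3: F_3 = 10^(2.32/10) = 1.706, G_3 = 10^(14.8/10) = 30.20
Friis cascade:
  F = 2.218 + (1.152 − 1)/0.4508 + (1.706 − 1)/0.3912 = 4.361
NF = 10 log₁₀(4.361) = 6.40 dB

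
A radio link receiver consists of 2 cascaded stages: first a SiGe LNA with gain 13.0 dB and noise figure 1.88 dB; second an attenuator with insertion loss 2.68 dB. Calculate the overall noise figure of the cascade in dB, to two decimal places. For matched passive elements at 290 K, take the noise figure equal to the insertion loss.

2.00 dB

Convert to linear (a loss of L dB is a gain of −L dB): F_i = 10^(NF_i/10), G_i = 10^(G_i,dB/10)
  Stage 1: F_1 = 10^(1.88/10) = 1.542, G_1 = 10^(13.0/10) = 19.95
  Stage 2: F_2 = 10^(2.68/10) = 1.854, G_2 = 10^(−2.68/10) = 0.5395
Friis cascade:
  F = 1.542 + (1.854 − 1)/19.95 = 1.584
NF = 10 log₁₀(1.584) = 2.00 dB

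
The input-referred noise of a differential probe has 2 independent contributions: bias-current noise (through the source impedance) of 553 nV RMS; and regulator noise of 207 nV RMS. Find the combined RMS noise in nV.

Uncorrelated sources add in power (mean-square): V_tot = √(ΣV_i²)
V_tot = √[(5.53×10⁻⁷)² + (2.07×10⁻⁷)²] = 5.90×10⁻⁷ V = 590 nV

590 nV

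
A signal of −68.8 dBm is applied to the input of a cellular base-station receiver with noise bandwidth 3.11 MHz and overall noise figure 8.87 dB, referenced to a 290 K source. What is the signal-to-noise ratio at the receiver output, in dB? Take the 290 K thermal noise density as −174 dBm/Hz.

31.4 dB

Noise floor: N = −174 + 10 log₁₀(B) + NF
10 log₁₀(3.11×10⁶) = 64.93 dB
N = −174 + 64.93 + 8.87 = −100.20 dBm
SNR = P_sig − N = −68.8 − (−100.20) = 31.40 dB → 31.4 dB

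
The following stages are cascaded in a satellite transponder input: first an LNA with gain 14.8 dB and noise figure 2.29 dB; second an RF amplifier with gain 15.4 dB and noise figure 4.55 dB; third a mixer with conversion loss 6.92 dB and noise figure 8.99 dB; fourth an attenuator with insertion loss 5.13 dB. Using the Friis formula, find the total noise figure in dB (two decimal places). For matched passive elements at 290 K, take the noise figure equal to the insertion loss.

Convert to linear (a loss of L dB is a gain of −L dB): F_i = 10^(NF_i/10), G_i = 10^(G_i,dB/10)
  Stage 1: F_1 = 10^(2.29/10) = 1.694, G_1 = 10^(14.8/10) = 30.20
  Stage 2: F_2 = 10^(4.55/10) = 2.851, G_2 = 10^(15.4/10) = 34.67
  Stage 3: F_3 = 10^(8.99/10) = 7.925, G_3 = 10^(−6.92/10) = 0.2032
  Stage 4: F_4 = 10^(5.13/10) = 3.258, G_4 = 10^(−5.13/10) = 0.3069
Friis cascade:
  F = 1.694 + (2.851 − 1)/30.20 + (7.925 − 1)/1047 + (3.258 − 1)/212.8 = 1.773
NF = 10 log₁₀(1.773) = 2.49 dB

2.49 dB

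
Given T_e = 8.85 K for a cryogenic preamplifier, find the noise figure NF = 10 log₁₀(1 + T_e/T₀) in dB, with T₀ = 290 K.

F = 1 + T_e/T₀ = 1 + 8.85/290 = 1.03052
NF = 10 log₁₀(1.03052) = 0.131 dB

0.131 dB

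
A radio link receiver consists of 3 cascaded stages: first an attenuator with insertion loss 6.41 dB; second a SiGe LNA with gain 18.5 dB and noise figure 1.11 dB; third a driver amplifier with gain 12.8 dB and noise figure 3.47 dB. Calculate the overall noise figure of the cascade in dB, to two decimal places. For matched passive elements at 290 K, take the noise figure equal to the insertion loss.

7.58 dB

Convert to linear (a loss of L dB is a gain of −L dB): F_i = 10^(NF_i/10), G_i = 10^(G_i,dB/10)
  Stage 1: F_1 = 10^(6.41/10) = 4.375, G_1 = 10^(−6.41/10) = 0.2286
  Stage 2: F_2 = 10^(1.11/10) = 1.291, G_2 = 10^(18.5/10) = 70.79
  Stage 3: F_3 = 10^(3.47/10) = 2.223, G_3 = 10^(12.8/10) = 19.05
Friis cascade:
  F = 4.375 + (1.291 − 1)/0.2286 + (2.223 − 1)/16.18 = 5.725
NF = 10 log₁₀(5.725) = 7.58 dB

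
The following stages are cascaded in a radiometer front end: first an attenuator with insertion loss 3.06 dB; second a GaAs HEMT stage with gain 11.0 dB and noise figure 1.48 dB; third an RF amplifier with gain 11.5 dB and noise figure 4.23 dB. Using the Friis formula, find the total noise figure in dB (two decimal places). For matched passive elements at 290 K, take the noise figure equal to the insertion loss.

Convert to linear (a loss of L dB is a gain of −L dB): F_i = 10^(NF_i/10), G_i = 10^(G_i,dB/10)
  Stage 1: F_1 = 10^(3.06/10) = 2.023, G_1 = 10^(−3.06/10) = 0.4943
  Stage 2: F_2 = 10^(1.48/10) = 1.406, G_2 = 10^(11.0/10) = 12.59
  Stage 3: F_3 = 10^(4.23/10) = 2.649, G_3 = 10^(11.5/10) = 14.13
Friis cascade:
  F = 2.023 + (1.406 − 1)/0.4943 + (2.649 − 1)/6.223 = 3.109
NF = 10 log₁₀(3.109) = 4.93 dB

4.93 dB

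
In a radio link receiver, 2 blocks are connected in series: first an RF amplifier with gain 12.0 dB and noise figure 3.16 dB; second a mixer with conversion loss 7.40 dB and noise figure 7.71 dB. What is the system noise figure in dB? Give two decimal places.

Convert to linear (a loss of L dB is a gain of −L dB): F_i = 10^(NF_i/10), G_i = 10^(G_i,dB/10)
  Stage 1: F_1 = 10^(3.16/10) = 2.070, G_1 = 10^(12.0/10) = 15.85
  Stage 2: F_2 = 10^(7.71/10) = 5.902, G_2 = 10^(−7.40/10) = 0.1820
Friis cascade:
  F = 2.070 + (5.902 − 1)/15.85 = 2.379
NF = 10 log₁₀(2.379) = 3.76 dB

3.76 dB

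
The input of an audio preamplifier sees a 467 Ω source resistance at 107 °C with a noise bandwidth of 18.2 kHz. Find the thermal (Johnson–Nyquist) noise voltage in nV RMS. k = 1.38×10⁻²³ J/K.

T = 107 °C + 273.15 = 380.15 K
V_n = √(4kTRB)
4kTRB = 4 × 1.38×10⁻²³ × 380.15 × 4.67×10² × 1.82×10⁴ = 1.78×10⁻¹³ V²
V_n = √(1.78×10⁻¹³) = 4.22×10⁻⁷ V = 422 nV

422 nV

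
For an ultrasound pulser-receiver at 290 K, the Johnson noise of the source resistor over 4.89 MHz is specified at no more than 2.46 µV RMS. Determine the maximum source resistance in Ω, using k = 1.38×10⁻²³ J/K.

77.3 Ω

Johnson–Nyquist: V_n = √(4kTRB) ⇒ R = V_n² / (4kTB)
4kTB = 4 × 1.38×10⁻²³ × 290 × 4.89×10⁶ = 7.83×10⁻¹⁴
R = (2.46×10⁻⁶)² / 7.83×10⁻¹⁴ = 7.73×10¹ Ω = 77.3 Ω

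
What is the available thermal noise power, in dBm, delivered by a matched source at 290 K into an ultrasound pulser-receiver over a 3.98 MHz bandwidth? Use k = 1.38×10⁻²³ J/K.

−108.0 dBm

P_n = kTB = 1.38×10⁻²³ × 290 × 3.98×10⁶ = 1.59×10⁻¹⁴ W
In dBm: 10 log₁₀(1.59×10⁻¹⁴ / 10⁻³) = −108.0 dBm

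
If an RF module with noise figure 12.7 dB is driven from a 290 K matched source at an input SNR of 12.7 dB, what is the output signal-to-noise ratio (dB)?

By definition F = SNR_in/SNR_out, so in dB: SNR_out = SNR_in − NF
SNR_out = 12.7 − 12.7 = 0.0 dB

0.0 dB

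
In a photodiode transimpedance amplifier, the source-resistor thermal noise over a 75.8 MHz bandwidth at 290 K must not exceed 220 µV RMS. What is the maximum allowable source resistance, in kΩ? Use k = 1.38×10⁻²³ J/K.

Johnson–Nyquist: V_n = √(4kTRB) ⇒ R = V_n² / (4kTB)
4kTB = 4 × 1.38×10⁻²³ × 290 × 7.58×10⁷ = 1.21×10⁻¹²
R = (2.20×10⁻⁴)² / 1.21×10⁻¹² = 3.99×10⁴ Ω = 39.9 kΩ

39.9 kΩ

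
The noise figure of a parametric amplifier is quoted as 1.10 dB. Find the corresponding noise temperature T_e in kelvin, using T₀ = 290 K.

F = 10^(1.10/10) = 1.28825
T_e = (F − 1)·T₀ = (1.28825 − 1) × 290 = 83.6 K

83.6 K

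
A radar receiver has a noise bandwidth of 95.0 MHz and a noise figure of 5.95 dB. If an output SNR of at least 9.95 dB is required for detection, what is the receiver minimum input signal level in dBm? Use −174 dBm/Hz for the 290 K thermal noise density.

−78.3 dBm

Sensitivity = −174 + 10 log₁₀(B) + NF + SNR_min
= −174 + 79.78 + 5.95 + 9.95
= −78.32 dBm → −78.3 dBm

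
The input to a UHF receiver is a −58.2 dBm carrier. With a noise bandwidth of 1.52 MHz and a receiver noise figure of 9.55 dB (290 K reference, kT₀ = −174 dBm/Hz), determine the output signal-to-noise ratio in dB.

Noise floor: N = −174 + 10 log₁₀(B) + NF
10 log₁₀(1.52×10⁶) = 61.82 dB
N = −174 + 61.82 + 9.55 = −102.63 dBm
SNR = P_sig − N = −58.2 − (−102.63) = 44.43 dB → 44.4 dB

44.4 dB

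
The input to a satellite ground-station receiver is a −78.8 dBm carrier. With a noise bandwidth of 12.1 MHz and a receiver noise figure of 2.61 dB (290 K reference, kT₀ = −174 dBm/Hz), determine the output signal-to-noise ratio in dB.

Noise floor: N = −174 + 10 log₁₀(B) + NF
10 log₁₀(1.21×10⁷) = 70.83 dB
N = −174 + 70.83 + 2.61 = −100.56 dBm
SNR = P_sig − N = −78.8 − (−100.56) = 21.76 dB → 21.8 dB

21.8 dB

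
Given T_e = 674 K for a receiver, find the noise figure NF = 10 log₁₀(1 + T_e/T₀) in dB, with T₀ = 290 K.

F = 1 + T_e/T₀ = 1 + 674/290 = 3.32414
NF = 10 log₁₀(3.32414) = 5.22 dB

5.22 dB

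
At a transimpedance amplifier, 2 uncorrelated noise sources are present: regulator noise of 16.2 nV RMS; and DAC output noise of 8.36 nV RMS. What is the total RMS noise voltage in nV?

18.2 nV

Uncorrelated sources add in power (mean-square): V_tot = √(ΣV_i²)
V_tot = √[(1.62×10⁻⁸)² + (8.36×10⁻⁹)²] = 1.82×10⁻⁸ V = 18.2 nV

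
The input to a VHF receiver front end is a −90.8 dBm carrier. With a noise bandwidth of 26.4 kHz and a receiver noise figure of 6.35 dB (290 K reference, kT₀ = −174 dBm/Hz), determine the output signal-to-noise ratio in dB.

Noise floor: N = −174 + 10 log₁₀(B) + NF
10 log₁₀(2.64×10⁴) = 44.22 dB
N = −174 + 44.22 + 6.35 = −123.43 dBm
SNR = P_sig − N = −90.8 − (−123.43) = 32.63 dB → 32.6 dB

32.6 dB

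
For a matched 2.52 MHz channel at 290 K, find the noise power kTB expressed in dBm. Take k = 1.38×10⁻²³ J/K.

P_n = kTB = 1.38×10⁻²³ × 290 × 2.52×10⁶ = 1.01×10⁻¹⁴ W
In dBm: 10 log₁₀(1.01×10⁻¹⁴ / 10⁻³) = −110.0 dBm

−110.0 dBm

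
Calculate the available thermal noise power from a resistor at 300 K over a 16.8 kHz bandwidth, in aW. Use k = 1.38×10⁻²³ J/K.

69.6 aW

P_n = kTB = 1.38×10⁻²³ × 300 × 1.68×10⁴ = 6.96×10⁻¹⁷ W = 69.6 aW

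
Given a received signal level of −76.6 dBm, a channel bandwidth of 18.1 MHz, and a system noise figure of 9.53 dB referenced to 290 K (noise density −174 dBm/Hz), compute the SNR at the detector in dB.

Noise floor: N = −174 + 10 log₁₀(B) + NF
10 log₁₀(1.81×10⁷) = 72.58 dB
N = −174 + 72.58 + 9.53 = −91.89 dBm
SNR = P_sig − N = −76.6 − (−91.89) = 15.29 dB → 15.3 dB

15.3 dB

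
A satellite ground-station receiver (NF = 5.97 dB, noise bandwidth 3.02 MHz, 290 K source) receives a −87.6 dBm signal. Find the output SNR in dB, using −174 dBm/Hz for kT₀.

Noise floor: N = −174 + 10 log₁₀(B) + NF
10 log₁₀(3.02×10⁶) = 64.8 dB
N = −174 + 64.8 + 5.97 = −103.23 dBm
SNR = P_sig − N = −87.6 − (−103.23) = 15.63 dB → 15.6 dB

15.6 dB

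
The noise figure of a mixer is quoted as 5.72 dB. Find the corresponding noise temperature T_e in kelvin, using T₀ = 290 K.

F = 10^(5.72/10) = 3.7325
T_e = (F − 1)·T₀ = (3.7325 − 1) × 290 = 792 K

792 K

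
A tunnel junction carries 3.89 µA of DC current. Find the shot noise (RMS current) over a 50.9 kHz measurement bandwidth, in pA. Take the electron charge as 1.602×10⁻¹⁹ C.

252 pA

I_n = √(2qI·B)
2qI·B = 2 × 1.602×10⁻¹⁹ × 3.89×10⁻⁶ × 5.09×10⁴ = 6.34×10⁻²⁰ A²
I_n = √(6.34×10⁻²⁰) = 2.52×10⁻¹⁰ A = 252 pA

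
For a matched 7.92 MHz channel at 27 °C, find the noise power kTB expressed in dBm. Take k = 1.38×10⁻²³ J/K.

T = 27 °C + 273.15 = 300.15 K
P_n = kTB = 1.38×10⁻²³ × 300.15 × 7.92×10⁶ = 3.28×10⁻¹⁴ W
In dBm: 10 log₁₀(3.28×10⁻¹⁴ / 10⁻³) = −104.8 dBm

−104.8 dBm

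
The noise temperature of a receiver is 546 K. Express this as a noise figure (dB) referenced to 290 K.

4.60 dB

F = 1 + T_e/T₀ = 1 + 546/290 = 2.88276
NF = 10 log₁₀(2.88276) = 4.60 dB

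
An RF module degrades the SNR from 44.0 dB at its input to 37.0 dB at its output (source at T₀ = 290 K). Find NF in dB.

7.0 dB

NF (dB) = SNR_in(dB) − SNR_out(dB) when the source is at T₀
NF = 44.0 − 37.0 = 7.0 dB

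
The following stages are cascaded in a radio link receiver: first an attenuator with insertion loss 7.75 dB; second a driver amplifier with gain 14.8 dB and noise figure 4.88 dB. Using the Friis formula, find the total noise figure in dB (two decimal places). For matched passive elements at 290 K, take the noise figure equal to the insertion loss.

Convert to linear (a loss of L dB is a gain of −L dB): F_i = 10^(NF_i/10), G_i = 10^(G_i,dB/10)
  Stage 1: F_1 = 10^(7.75/10) = 5.957, G_1 = 10^(−7.75/10) = 0.1679
  Stage 2: F_2 = 10^(4.88/10) = 3.076, G_2 = 10^(14.8/10) = 30.20
Friis cascade:
  F = 5.957 + (3.076 − 1)/0.1679 = 18.32
NF = 10 log₁₀(18.32) = 12.63 dB

12.63 dB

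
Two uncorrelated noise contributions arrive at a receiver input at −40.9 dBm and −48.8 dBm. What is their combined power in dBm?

−40.2 dBm

Convert to linear, add, convert back:
P₁ = 8.13×10⁻⁸ W, P₂ = 1.32×10⁻⁸ W
P_tot = 9.45×10⁻⁸ W → 10 log₁₀(P_tot / 10⁻³) = −40.2 dBm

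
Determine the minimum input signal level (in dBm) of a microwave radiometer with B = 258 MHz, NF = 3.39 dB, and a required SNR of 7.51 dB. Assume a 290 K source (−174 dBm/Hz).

−79.0 dBm

Sensitivity = −174 + 10 log₁₀(B) + NF + SNR_min
= −174 + 84.12 + 3.39 + 7.51
= −78.98 dBm → −79.0 dBm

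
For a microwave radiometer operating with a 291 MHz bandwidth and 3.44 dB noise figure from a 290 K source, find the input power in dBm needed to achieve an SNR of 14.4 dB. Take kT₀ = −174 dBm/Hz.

Sensitivity = −174 + 10 log₁₀(B) + NF + SNR_min
= −174 + 84.64 + 3.44 + 14.4
= −71.52 dBm → −71.5 dBm

−71.5 dBm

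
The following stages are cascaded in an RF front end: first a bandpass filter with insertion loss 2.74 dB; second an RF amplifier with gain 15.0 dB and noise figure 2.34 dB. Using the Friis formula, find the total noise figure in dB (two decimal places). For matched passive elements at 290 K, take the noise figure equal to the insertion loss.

Convert to linear (a loss of L dB is a gain of −L dB): F_i = 10^(NF_i/10), G_i = 10^(G_i,dB/10)
  Stage 1: F_1 = 10^(2.74/10) = 1.879, G_1 = 10^(−2.74/10) = 0.5321
  Stage 2: F_2 = 10^(2.34/10) = 1.714, G_2 = 10^(15.0/10) = 31.62
Friis cascade:
  F = 1.879 + (1.714 − 1)/0.5321 = 3.221
NF = 10 log₁₀(3.221) = 5.08 dB

5.08 dB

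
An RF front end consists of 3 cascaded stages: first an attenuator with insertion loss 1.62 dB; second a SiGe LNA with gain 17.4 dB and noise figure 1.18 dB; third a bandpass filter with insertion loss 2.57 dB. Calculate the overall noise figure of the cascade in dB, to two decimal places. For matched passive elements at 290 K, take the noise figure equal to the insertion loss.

2.85 dB

Convert to linear (a loss of L dB is a gain of −L dB): F_i = 10^(NF_i/10), G_i = 10^(G_i,dB/10)
  Stage 1: F_1 = 10^(1.62/10) = 1.452, G_1 = 10^(−1.62/10) = 0.6887
  Stage 2: F_2 = 10^(1.18/10) = 1.312, G_2 = 10^(17.4/10) = 54.95
  Stage 3: F_3 = 10^(2.57/10) = 1.807, G_3 = 10^(−2.57/10) = 0.5534
Friis cascade:
  F = 1.452 + (1.312 − 1)/0.6887 + (1.807 − 1)/37.84 = 1.927
NF = 10 log₁₀(1.927) = 2.85 dB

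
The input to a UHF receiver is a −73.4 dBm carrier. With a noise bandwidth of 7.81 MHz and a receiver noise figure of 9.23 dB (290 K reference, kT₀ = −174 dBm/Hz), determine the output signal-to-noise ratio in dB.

22.4 dB

Noise floor: N = −174 + 10 log₁₀(B) + NF
10 log₁₀(7.81×10⁶) = 68.93 dB
N = −174 + 68.93 + 9.23 = −95.84 dBm
SNR = P_sig − N = −73.4 − (−95.84) = 22.44 dB → 22.4 dB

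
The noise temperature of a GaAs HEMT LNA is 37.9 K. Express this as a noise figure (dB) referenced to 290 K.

0.533 dB

F = 1 + T_e/T₀ = 1 + 37.9/290 = 1.13069
NF = 10 log₁₀(1.13069) = 0.533 dB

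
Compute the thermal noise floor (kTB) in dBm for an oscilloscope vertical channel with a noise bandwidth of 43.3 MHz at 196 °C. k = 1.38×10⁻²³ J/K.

T = 196 °C + 273.15 = 469.15 K
P_n = kTB = 1.38×10⁻²³ × 469.15 × 4.33×10⁷ = 2.80×10⁻¹³ W
In dBm: 10 log₁₀(2.80×10⁻¹³ / 10⁻³) = −95.5 dBm

−95.5 dBm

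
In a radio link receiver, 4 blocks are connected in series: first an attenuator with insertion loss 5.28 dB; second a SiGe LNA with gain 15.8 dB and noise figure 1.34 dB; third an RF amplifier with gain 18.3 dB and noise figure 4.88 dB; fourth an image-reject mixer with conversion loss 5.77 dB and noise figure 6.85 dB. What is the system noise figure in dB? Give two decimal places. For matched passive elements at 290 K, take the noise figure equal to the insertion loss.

Convert to linear (a loss of L dB is a gain of −L dB): F_i = 10^(NF_i/10), G_i = 10^(G_i,dB/10)
  Stage 1: F_1 = 10^(5.28/10) = 3.373, G_1 = 10^(−5.28/10) = 0.2965
  Stage 2: F_2 = 10^(1.34/10) = 1.361, G_2 = 10^(15.8/10) = 38.02
  Stage 3: F_3 = 10^(4.88/10) = 3.076, G_3 = 10^(18.3/10) = 67.61
  Stage 4: F_4 = 10^(6.85/10) = 4.842, G_4 = 10^(−5.77/10) = 0.2649
Friis cascade:
  F = 3.373 + (1.361 − 1)/0.2965 + (3.076 − 1)/11.27 + (4.842 − 1)/762.1 = 4.781
NF = 10 log₁₀(4.781) = 6.80 dB

6.80 dB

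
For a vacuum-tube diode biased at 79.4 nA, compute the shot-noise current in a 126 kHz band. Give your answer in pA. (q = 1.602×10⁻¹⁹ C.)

I_n = √(2qI·B)
2qI·B = 2 × 1.602×10⁻¹⁹ × 7.94×10⁻⁸ × 1.26×10⁵ = 3.21×10⁻²¹ A²
I_n = √(3.21×10⁻²¹) = 5.66×10⁻¹¹ A = 56.6 pA

56.6 pA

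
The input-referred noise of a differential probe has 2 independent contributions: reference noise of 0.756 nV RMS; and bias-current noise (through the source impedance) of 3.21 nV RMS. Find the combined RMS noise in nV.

3.30 nV

Uncorrelated sources add in power (mean-square): V_tot = √(ΣV_i²)
V_tot = √[(7.56×10⁻¹⁰)² + (3.21×10⁻⁹)²] = 3.30×10⁻⁹ V = 3.30 nV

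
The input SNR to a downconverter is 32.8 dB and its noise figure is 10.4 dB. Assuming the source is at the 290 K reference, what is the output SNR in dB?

By definition F = SNR_in/SNR_out, so in dB: SNR_out = SNR_in − NF
SNR_out = 32.8 − 10.4 = 22.4 dB

22.4 dB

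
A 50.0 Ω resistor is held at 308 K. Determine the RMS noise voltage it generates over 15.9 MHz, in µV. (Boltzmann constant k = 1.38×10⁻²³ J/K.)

3.68 µV

V_n = √(4kTRB)
4kTRB = 4 × 1.38×10⁻²³ × 308 × 5.00×10¹ × 1.59×10⁷ = 1.35×10⁻¹¹ V²
V_n = √(1.35×10⁻¹¹) = 3.68×10⁻⁶ V = 3.68 µV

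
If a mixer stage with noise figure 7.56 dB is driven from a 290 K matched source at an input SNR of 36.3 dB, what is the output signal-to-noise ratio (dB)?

28.74 dB

By definition F = SNR_in/SNR_out, so in dB: SNR_out = SNR_in − NF
SNR_out = 36.3 − 7.56 = 28.74 dB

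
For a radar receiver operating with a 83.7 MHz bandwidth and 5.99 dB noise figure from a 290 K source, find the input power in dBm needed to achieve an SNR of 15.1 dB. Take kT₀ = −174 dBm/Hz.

−73.7 dBm

Sensitivity = −174 + 10 log₁₀(B) + NF + SNR_min
= −174 + 79.23 + 5.99 + 15.1
= −73.68 dBm → −73.7 dBm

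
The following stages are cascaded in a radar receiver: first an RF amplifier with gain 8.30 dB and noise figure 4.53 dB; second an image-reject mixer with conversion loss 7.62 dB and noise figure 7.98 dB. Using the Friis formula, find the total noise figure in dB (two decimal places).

Convert to linear (a loss of L dB is a gain of −L dB): F_i = 10^(NF_i/10), G_i = 10^(G_i,dB/10)
  Stage 1: F_1 = 10^(4.53/10) = 2.838, G_1 = 10^(8.30/10) = 6.761
  Stage 2: F_2 = 10^(7.98/10) = 6.281, G_2 = 10^(−7.62/10) = 0.1730
Friis cascade:
  F = 2.838 + (6.281 − 1)/6.761 = 3.619
NF = 10 log₁₀(3.619) = 5.59 dB

5.59 dB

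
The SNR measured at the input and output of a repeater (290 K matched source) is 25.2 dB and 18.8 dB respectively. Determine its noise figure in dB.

6.4 dB

NF (dB) = SNR_in(dB) − SNR_out(dB) when the source is at T₀
NF = 25.2 − 18.8 = 6.4 dB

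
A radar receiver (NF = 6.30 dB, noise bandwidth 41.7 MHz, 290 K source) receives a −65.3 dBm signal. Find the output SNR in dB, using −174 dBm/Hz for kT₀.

26.2 dB

Noise floor: N = −174 + 10 log₁₀(B) + NF
10 log₁₀(4.17×10⁷) = 76.2 dB
N = −174 + 76.2 + 6.30 = −91.50 dBm
SNR = P_sig − N = −65.3 − (−91.50) = 26.20 dB → 26.2 dB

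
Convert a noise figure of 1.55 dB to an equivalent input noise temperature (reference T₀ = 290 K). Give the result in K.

F = 10^(1.55/10) = 1.42889
T_e = (F − 1)·T₀ = (1.42889 − 1) × 290 = 124 K

124 K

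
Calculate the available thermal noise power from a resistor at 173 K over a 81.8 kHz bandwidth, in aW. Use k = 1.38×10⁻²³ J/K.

195 aW

P_n = kTB = 1.38×10⁻²³ × 173 × 8.18×10⁴ = 1.95×10⁻¹⁶ W = 195 aW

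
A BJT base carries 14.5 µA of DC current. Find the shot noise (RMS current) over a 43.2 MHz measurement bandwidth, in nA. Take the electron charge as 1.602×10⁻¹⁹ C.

14.2 nA

I_n = √(2qI·B)
2qI·B = 2 × 1.602×10⁻¹⁹ × 1.45×10⁻⁵ × 4.32×10⁷ = 2.01×10⁻¹⁶ A²
I_n = √(2.01×10⁻¹⁶) = 1.42×10⁻⁸ A = 14.2 nA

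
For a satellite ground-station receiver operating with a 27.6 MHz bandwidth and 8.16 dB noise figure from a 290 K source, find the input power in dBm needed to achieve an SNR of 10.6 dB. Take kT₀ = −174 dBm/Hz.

−80.8 dBm

Sensitivity = −174 + 10 log₁₀(B) + NF + SNR_min
= −174 + 74.41 + 8.16 + 10.6
= −80.83 dBm → −80.8 dBm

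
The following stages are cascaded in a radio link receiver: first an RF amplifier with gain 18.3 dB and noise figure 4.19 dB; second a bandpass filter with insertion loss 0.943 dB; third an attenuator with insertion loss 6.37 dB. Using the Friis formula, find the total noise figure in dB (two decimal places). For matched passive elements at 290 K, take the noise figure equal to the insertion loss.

4.30 dB

Convert to linear (a loss of L dB is a gain of −L dB): F_i = 10^(NF_i/10), G_i = 10^(G_i,dB/10)
  Stage 1: F_1 = 10^(4.19/10) = 2.624, G_1 = 10^(18.3/10) = 67.61
  Stage 2: F_2 = 10^(0.943/10) = 1.243, G_2 = 10^(−0.943/10) = 0.8048
  Stage 3: F_3 = 10^(6.37/10) = 4.335, G_3 = 10^(−6.37/10) = 0.2307
Friis cascade:
  F = 2.624 + (1.243 − 1)/67.61 + (4.335 − 1)/54.41 = 2.689
NF = 10 log₁₀(2.689) = 4.30 dB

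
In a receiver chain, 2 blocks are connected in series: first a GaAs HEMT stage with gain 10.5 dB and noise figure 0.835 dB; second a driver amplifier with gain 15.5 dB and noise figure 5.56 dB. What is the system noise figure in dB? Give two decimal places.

1.59 dB

Convert to linear (a loss of L dB is a gain of −L dB): F_i = 10^(NF_i/10), G_i = 10^(G_i,dB/10)
  Stage 1: F_1 = 10^(0.835/10) = 1.212, G_1 = 10^(10.5/10) = 11.22
  Stage 2: F_2 = 10^(5.56/10) = 3.597, G_2 = 10^(15.5/10) = 35.48
Friis cascade:
  F = 1.212 + (3.597 − 1)/11.22 = 1.443
NF = 10 log₁₀(1.443) = 1.59 dB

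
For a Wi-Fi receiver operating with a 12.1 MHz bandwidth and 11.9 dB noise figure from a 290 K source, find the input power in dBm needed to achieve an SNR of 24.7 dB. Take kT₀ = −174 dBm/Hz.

−66.6 dBm

Sensitivity = −174 + 10 log₁₀(B) + NF + SNR_min
= −174 + 70.83 + 11.9 + 24.7
= −66.57 dBm → −66.6 dBm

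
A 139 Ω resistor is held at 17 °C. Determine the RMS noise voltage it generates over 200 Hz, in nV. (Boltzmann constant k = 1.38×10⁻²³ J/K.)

21.1 nV

T = 17 °C + 273.15 = 290.15 K
V_n = √(4kTRB)
4kTRB = 4 × 1.38×10⁻²³ × 290.15 × 1.39×10² × 2.00×10² = 4.45×10⁻¹⁶ V²
V_n = √(4.45×10⁻¹⁶) = 2.11×10⁻⁸ V = 21.1 nV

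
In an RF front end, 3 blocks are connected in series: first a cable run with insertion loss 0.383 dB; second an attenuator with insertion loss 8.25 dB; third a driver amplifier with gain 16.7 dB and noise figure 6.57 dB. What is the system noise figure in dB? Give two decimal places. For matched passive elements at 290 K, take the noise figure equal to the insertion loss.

Convert to linear (a loss of L dB is a gain of −L dB): F_i = 10^(NF_i/10), G_i = 10^(G_i,dB/10)
  Stage 1: F_1 = 10^(0.383/10) = 1.092, G_1 = 10^(−0.383/10) = 0.9156
  Stage 2: F_2 = 10^(8.25/10) = 6.683, G_2 = 10^(−8.25/10) = 0.1496
  Stage 3: F_3 = 10^(6.57/10) = 4.539, G_3 = 10^(16.7/10) = 46.77
Friis cascade:
  F = 1.092 + (6.683 − 1)/0.9156 + (4.539 − 1)/0.1370 = 33.14
NF = 10 log₁₀(33.14) = 15.20 dB

15.20 dB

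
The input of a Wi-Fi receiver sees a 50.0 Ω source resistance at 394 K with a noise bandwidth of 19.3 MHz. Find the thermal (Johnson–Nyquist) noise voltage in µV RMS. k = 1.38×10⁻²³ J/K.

V_n = √(4kTRB)
4kTRB = 4 × 1.38×10⁻²³ × 394 × 5.00×10¹ × 1.93×10⁷ = 2.10×10⁻¹¹ V²
V_n = √(2.10×10⁻¹¹) = 4.58×10⁻⁶ V = 4.58 µV

4.58 µV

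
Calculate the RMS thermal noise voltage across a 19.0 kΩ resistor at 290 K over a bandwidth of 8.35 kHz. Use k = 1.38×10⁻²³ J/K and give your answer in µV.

V_n = √(4kTRB)
4kTRB = 4 × 1.38×10⁻²³ × 290 × 1.90×10⁴ × 8.35×10³ = 2.54×10⁻¹² V²
V_n = √(2.54×10⁻¹²) = 1.59×10⁻⁶ V = 1.59 µV

1.59 µV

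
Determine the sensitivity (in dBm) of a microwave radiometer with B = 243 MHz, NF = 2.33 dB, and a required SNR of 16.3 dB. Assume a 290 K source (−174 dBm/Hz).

−71.5 dBm

Sensitivity = −174 + 10 log₁₀(B) + NF + SNR_min
= −174 + 83.86 + 2.33 + 16.3
= −71.51 dBm → −71.5 dBm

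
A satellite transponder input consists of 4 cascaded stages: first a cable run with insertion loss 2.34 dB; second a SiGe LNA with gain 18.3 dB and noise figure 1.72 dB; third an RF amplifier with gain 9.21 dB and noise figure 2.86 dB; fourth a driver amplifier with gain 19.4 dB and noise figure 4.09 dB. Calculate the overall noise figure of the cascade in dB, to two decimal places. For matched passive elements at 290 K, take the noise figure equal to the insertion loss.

4.11 dB

Convert to linear (a loss of L dB is a gain of −L dB): F_i = 10^(NF_i/10), G_i = 10^(G_i,dB/10)
  Stage 1: F_1 = 10^(2.34/10) = 1.714, G_1 = 10^(−2.34/10) = 0.5834
  Stage 2: F_2 = 10^(1.72/10) = 1.486, G_2 = 10^(18.3/10) = 67.61
  Stage 3: F_3 = 10^(2.86/10) = 1.932, G_3 = 10^(9.21/10) = 8.337
  Stage 4: F_4 = 10^(4.09/10) = 2.564, G_4 = 10^(19.4/10) = 87.10
Friis cascade:
  F = 1.714 + (1.486 − 1)/0.5834 + (1.932 − 1)/39.45 + (2.564 − 1)/328.9 = 2.575
NF = 10 log₁₀(2.575) = 4.11 dB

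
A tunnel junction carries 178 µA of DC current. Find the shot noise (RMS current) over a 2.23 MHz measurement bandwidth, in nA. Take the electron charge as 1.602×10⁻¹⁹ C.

11.3 nA

I_n = √(2qI·B)
2qI·B = 2 × 1.602×10⁻¹⁹ × 1.78×10⁻⁴ × 2.23×10⁶ = 1.27×10⁻¹⁶ A²
I_n = √(1.27×10⁻¹⁶) = 1.13×10⁻⁸ A = 11.3 nA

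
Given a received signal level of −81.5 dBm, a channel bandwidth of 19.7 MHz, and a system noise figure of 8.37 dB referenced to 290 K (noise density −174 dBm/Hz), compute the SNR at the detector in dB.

Noise floor: N = −174 + 10 log₁₀(B) + NF
10 log₁₀(1.97×10⁷) = 72.94 dB
N = −174 + 72.94 + 8.37 = −92.69 dBm
SNR = P_sig − N = −81.5 − (−92.69) = 11.19 dB → 11.2 dB

11.2 dB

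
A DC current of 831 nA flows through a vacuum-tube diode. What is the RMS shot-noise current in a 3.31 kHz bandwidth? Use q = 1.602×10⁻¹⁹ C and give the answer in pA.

I_n = √(2qI·B)
2qI·B = 2 × 1.602×10⁻¹⁹ × 8.31×10⁻⁷ × 3.31×10³ = 8.81×10⁻²² A²
I_n = √(8.81×10⁻²²) = 2.97×10⁻¹¹ A = 29.7 pA

29.7 pA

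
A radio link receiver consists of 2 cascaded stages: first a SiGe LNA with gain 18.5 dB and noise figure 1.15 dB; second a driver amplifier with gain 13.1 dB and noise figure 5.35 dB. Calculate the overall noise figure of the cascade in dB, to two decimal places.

Convert to linear (a loss of L dB is a gain of −L dB): F_i = 10^(NF_i/10), G_i = 10^(G_i,dB/10)
  Stage 1: F_1 = 10^(1.15/10) = 1.303, G_1 = 10^(18.5/10) = 70.79
  Stage 2: F_2 = 10^(5.35/10) = 3.428, G_2 = 10^(13.1/10) = 20.42
Friis cascade:
  F = 1.303 + (3.428 − 1)/70.79 = 1.337
NF = 10 log₁₀(1.337) = 1.26 dB

1.26 dB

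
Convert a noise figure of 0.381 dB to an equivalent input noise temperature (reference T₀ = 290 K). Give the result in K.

26.6 K

F = 10^(0.381/10) = 1.09169
T_e = (F − 1)·T₀ = (1.09169 − 1) × 290 = 26.6 K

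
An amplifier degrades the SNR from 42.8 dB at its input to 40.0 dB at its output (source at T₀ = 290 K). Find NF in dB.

2.8 dB

NF (dB) = SNR_in(dB) − SNR_out(dB) when the source is at T₀
NF = 42.8 − 40.0 = 2.8 dB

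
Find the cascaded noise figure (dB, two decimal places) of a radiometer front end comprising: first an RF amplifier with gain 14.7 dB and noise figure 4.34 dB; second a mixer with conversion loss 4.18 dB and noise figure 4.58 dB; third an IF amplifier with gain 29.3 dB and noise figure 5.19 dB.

Convert to linear (a loss of L dB is a gain of −L dB): F_i = 10^(NF_i/10), G_i = 10^(G_i,dB/10)
  Stage 1: F_1 = 10^(4.34/10) = 2.716, G_1 = 10^(14.7/10) = 29.51
  Stage 2: F_2 = 10^(4.58/10) = 2.871, G_2 = 10^(−4.18/10) = 0.3819
  Stage 3: F_3 = 10^(5.19/10) = 3.304, G_3 = 10^(29.3/10) = 851.1
Friis cascade:
  F = 2.716 + (2.871 − 1)/29.51 + (3.304 − 1)/11.27 = 2.984
NF = 10 log₁₀(2.984) = 4.75 dB

4.75 dB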